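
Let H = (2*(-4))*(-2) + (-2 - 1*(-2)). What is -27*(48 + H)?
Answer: -1728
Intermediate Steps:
H = 16 (H = -8*(-2) + (-2 + 2) = 16 + 0 = 16)
-27*(48 + H) = -27*(48 + 16) = -27*64 = -1728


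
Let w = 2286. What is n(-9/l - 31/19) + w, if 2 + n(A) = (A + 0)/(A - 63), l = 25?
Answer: 70510310/30871 ≈ 2284.0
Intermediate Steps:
n(A) = -2 + A/(-63 + A) (n(A) = -2 + (A + 0)/(A - 63) = -2 + A/(-63 + A))
n(-9/l - 31/19) + w = (126 - (-9/25 - 31/19))/(-63 + (-9/25 - 31/19)) + 2286 = (126 - 1*(-946/475))/(-63 - 946/475) + 2286 = (126 + 946/475)/(-30871/475) + 2286 = -475/30871*60796/475 + 2286 = -60796/30871 + 2286 = 70510310/30871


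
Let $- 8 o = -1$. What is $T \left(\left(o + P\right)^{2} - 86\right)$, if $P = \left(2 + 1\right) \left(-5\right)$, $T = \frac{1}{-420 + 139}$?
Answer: $- \frac{8657}{17984} \approx -0.48137$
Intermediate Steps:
$o = \frac{1}{8}$ ($o = \left(- \frac{1}{8}\right) \left(-1\right) = \frac{1}{8} \approx 0.125$)
$T = - \frac{1}{281}$ ($T = \frac{1}{-281} = - \frac{1}{281} \approx -0.0035587$)
$P = -15$ ($P = 3 \left(-5\right) = -15$)
$T \left(\left(o + P\right)^{2} - 86\right) = - \frac{\left(\frac{1}{8} - 15\right)^{2} - 86}{281} = - \frac{\left(- \frac{119}{8}\right)^{2} - 86}{281} = - \frac{\frac{14161}{64} - 86}{281} = \left(- \frac{1}{281}\right) \frac{8657}{64} = - \frac{8657}{17984}$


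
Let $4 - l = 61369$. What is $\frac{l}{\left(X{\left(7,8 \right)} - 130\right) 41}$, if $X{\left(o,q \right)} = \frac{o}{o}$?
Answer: $\frac{20455}{1763} \approx 11.602$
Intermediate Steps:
$X{\left(o,q \right)} = 1$
$l = -61365$ ($l = 4 - 61369 = -61365$)
$\frac{l}{\left(X{\left(7,8 \right)} - 130\right) 41} = - \frac{61365}{\left(1 - 130\right) 41} = - \frac{61365}{\left(-129\right) 41} = - \frac{61365}{-5289} = \left(-61365\right) \left(- \frac{1}{5289}\right) = \frac{20455}{1763}$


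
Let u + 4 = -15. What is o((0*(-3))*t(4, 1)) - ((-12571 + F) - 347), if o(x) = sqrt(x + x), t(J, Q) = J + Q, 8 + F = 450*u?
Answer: 21476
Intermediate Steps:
u = -19 (u = -4 - 15 = -19)
F = -8558 (F = -8 + 450*(-19) = -8 - 8550 = -8558)
o(x) = sqrt(2)*sqrt(x) (o(x) = sqrt(2*x) = sqrt(2)*sqrt(x))
o((0*(-3))*t(4, 1)) - ((-12571 + F) - 347) = sqrt(2)*sqrt((0*(-3))*(4 + 1)) - ((-12571 - 8558) - 347) = sqrt(2)*sqrt(0*5) - (-21129 - 347) = sqrt(2)*sqrt(0) - 1*(-21476) = sqrt(2)*0 + 21476 = 0 + 21476 = 21476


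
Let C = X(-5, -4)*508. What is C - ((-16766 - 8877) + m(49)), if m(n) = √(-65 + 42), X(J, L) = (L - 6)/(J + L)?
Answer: 235867/9 - I*√23 ≈ 26207.0 - 4.7958*I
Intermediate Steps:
X(J, L) = (-6 + L)/(J + L)
C = 5080/9 (C = ((-6 - 4)/(-5 - 4))*508 = (-10/(-9))*508 = -⅑*(-10)*508 = (10/9)*508 = 5080/9 ≈ 564.44)
m(n) = I*√23 (m(n) = √(-23) = I*√23)
C - ((-16766 - 8877) + m(49)) = 5080/9 - ((-16766 - 8877) + I*√23) = 5080/9 - (-25643 + I*√23) = 5080/9 + (25643 - I*√23) = 235867/9 - I*√23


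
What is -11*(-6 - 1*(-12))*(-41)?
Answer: 2706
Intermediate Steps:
-11*(-6 - 1*(-12))*(-41) = -11*(-6 + 12)*(-41) = -11*6*(-41) = -66*(-41) = 2706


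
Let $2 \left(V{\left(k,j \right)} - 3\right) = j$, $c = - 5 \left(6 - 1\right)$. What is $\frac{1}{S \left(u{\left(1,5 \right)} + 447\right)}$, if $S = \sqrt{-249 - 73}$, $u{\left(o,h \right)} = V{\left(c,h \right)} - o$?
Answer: $- \frac{i \sqrt{322}}{145383} \approx - 0.00012343 i$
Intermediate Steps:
$c = -25$ ($c = \left(-5\right) 5 = -25$)
$V{\left(k,j \right)} = 3 + \frac{j}{2}$
$u{\left(o,h \right)} = 3 + \frac{h}{2} - o$ ($u{\left(o,h \right)} = \left(3 + \frac{h}{2}\right) - o = 3 + \frac{h}{2} - o$)
$S = i \sqrt{322}$ ($S = \sqrt{-322} = i \sqrt{322} \approx 17.944 i$)
$\frac{1}{S \left(u{\left(1,5 \right)} + 447\right)} = \frac{1}{i \sqrt{322} \left(\left(3 + \frac{1}{2} \cdot 5 - 1\right) + 447\right)} = \frac{1}{i \sqrt{322} \left(\left(3 + \frac{5}{2} - 1\right) + 447\right)} = \frac{1}{i \sqrt{322} \left(\frac{9}{2} + 447\right)} = \frac{1}{i \sqrt{322} \cdot \frac{903}{2}} = \frac{1}{\frac{903}{2} i \sqrt{322}} = - \frac{i \sqrt{322}}{145383}$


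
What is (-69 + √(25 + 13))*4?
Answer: -276 + 4*√38 ≈ -251.34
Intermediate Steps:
(-69 + √(25 + 13))*4 = (-69 + √38)*4 = -276 + 4*√38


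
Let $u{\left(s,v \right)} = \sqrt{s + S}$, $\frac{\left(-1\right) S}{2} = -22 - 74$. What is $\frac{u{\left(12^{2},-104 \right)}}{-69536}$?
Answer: $- \frac{\sqrt{21}}{17384} \approx -0.00026361$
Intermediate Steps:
$S = 192$ ($S = - 2 \left(-22 - 74\right) = \left(-2\right) \left(-96\right) = 192$)
$u{\left(s,v \right)} = \sqrt{192 + s}$ ($u{\left(s,v \right)} = \sqrt{s + 192} = \sqrt{192 + s}$)
$\frac{u{\left(12^{2},-104 \right)}}{-69536} = \frac{\sqrt{192 + 12^{2}}}{-69536} = \sqrt{192 + 144} \left(- \frac{1}{69536}\right) = \sqrt{336} \left(- \frac{1}{69536}\right) = 4 \sqrt{21} \left(- \frac{1}{69536}\right) = - \frac{\sqrt{21}}{17384}$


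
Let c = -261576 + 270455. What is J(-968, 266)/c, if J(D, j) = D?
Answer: -968/8879 ≈ -0.10902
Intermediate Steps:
c = 8879
J(-968, 266)/c = -968/8879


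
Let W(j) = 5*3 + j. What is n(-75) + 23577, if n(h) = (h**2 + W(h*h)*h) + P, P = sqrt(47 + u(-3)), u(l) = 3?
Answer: -393798 + 5*sqrt(2) ≈ -3.9379e+5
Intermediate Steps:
P = 5*sqrt(2) (P = sqrt(47 + 3) = sqrt(50) = 5*sqrt(2) ≈ 7.0711)
W(j) = 15 + j
n(h) = h**2 + 5*sqrt(2) + h*(15 + h**2) (n(h) = (h**2 + (15 + h*h)*h) + 5*sqrt(2) = (h**2 + (15 + h**2)*h) + 5*sqrt(2) = (h**2 + h*(15 + h**2)) + 5*sqrt(2) = h**2 + 5*sqrt(2) + h*(15 + h**2))
n(-75) + 23577 = ((-75)**2 + 5*sqrt(2) - 75*(15 + (-75)**2)) + 23577 = (5625 + 5*sqrt(2) - 75*(15 + 5625)) + 23577 = (5625 + 5*sqrt(2) - 75*5640) + 23577 = (5625 + 5*sqrt(2) - 423000) + 23577 = (-417375 + 5*sqrt(2)) + 23577 = -393798 + 5*sqrt(2)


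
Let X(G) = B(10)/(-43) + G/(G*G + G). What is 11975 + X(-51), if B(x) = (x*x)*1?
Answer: 25741207/2150 ≈ 11973.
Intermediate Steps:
B(x) = x² (B(x) = x²*1 = x²)
X(G) = -100/43 + G/(G + G²) (X(G) = 10²/(-43) + G/(G*G + G) = 100*(-1/43) + G/(G² + G) = -100/43 + G/(G + G²))
11975 + X(-51) = 11975 + (-57 - 100*(-51))/(43*(1 - 51)) = 11975 + (1/43)*(-57 + 5100)/(-50) = 11975 + (1/43)*(-1/50)*5043 = 11975 - 5043/2150 = 25741207/2150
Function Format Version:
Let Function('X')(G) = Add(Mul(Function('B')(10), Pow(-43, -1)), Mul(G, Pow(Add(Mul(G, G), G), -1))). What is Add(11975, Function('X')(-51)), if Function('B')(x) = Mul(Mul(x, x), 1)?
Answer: Rational(25741207, 2150) ≈ 11973.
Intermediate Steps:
Function('B')(x) = Pow(x, 2) (Function('B')(x) = Mul(Pow(x, 2), 1) = Pow(x, 2))
Function('X')(G) = Add(Rational(-100, 43), Mul(G, Pow(Add(G, Pow(G, 2)), -1))) (Function('X')(G) = Add(Mul(Pow(10, 2), Pow(-43, -1)), Mul(G, Pow(Add(Mul(G, G), G), -1))) = Add(Mul(100, Rational(-1, 43)), Mul(G, Pow(Add(Pow(G, 2), G), -1))) = Add(Rational(-100, 43), Mul(G, Pow(Add(G, Pow(G, 2)), -1))))
Add(11975, Function('X')(-51)) = Add(11975, Mul(Rational(1, 43), Pow(Add(1, -51), -1), Add(-57, Mul(-100, -51)))) = Add(11975, Mul(Rational(1, 43), Pow(-50, -1), Add(-57, 5100))) = Add(11975, Mul(Rational(1, 43), Rational(-1, 50), 5043)) = Add(11975, Rational(-5043, 2150)) = Rational(25741207, 2150)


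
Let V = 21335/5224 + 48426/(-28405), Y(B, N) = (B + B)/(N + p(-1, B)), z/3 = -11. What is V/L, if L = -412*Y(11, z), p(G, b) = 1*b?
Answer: 353043251/61135740640 ≈ 0.0057747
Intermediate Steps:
z = -33 (z = 3*(-11) = -33)
p(G, b) = b
Y(B, N) = 2*B/(B + N) (Y(B, N) = (B + B)/(N + B) = (2*B)/(B + N) = 2*B/(B + N))
L = 412 (L = -824*11/(11 - 33) = -824*11/(-22) = -824*11*(-1)/22 = -412*(-1) = 412)
V = 353043251/148387720 (V = 21335*(1/5224) + 48426*(-1/28405) = 21335/5224 - 48426/28405 = 353043251/148387720 ≈ 2.3792)
V/L = (353043251/148387720)/412 = (353043251/148387720)*(1/412) = 353043251/61135740640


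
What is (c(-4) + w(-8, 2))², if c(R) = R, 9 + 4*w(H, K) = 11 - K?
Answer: 16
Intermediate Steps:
w(H, K) = ½ - K/4 (w(H, K) = -9/4 + (11 - K)/4 = -9/4 + (11/4 - K/4) = ½ - K/4)
(c(-4) + w(-8, 2))² = (-4 + (½ - ¼*2))² = (-4 + (½ - ½))² = (-4 + 0)² = (-4)² = 16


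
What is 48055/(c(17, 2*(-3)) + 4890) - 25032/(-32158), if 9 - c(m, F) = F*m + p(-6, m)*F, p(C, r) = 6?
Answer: 119388491/11569989 ≈ 10.319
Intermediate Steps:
c(m, F) = 9 - 6*F - F*m (c(m, F) = 9 - (F*m + 6*F) = 9 - (6*F + F*m) = 9 + (-6*F - F*m) = 9 - 6*F - F*m)
48055/(c(17, 2*(-3)) + 4890) - 25032/(-32158) = 48055/((9 - 12*(-3) - 1*2*(-3)*17) + 4890) - 25032/(-32158) = 48055/((9 - 6*(-6) - 1*(-6)*17) + 4890) - 25032*(-1/32158) = 48055/((9 + 36 + 102) + 4890) + 1788/2297 = 48055/(147 + 4890) + 1788/2297 = 48055/5037 + 1788/2297 = 119388491/11569989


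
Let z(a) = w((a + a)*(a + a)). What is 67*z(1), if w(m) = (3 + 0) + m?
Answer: 469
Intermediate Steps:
w(m) = 3 + m
z(a) = 3 + 4*a**2 (z(a) = 3 + (a + a)*(a + a) = 3 + (2*a)*(2*a) = 3 + 4*a**2)
67*z(1) = 67*(3 + 4*1**2) = 67*(3 + 4*1) = 67*(3 + 4) = 67*7 = 469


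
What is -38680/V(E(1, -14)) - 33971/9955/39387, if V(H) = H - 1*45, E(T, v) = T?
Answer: 344689388479/392097585 ≈ 879.09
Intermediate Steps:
V(H) = -45 + H (V(H) = H - 45 = -45 + H)
-38680/V(E(1, -14)) - 33971/9955/39387 = -38680/(-45 + 1) - 33971/9955/39387 = -38680/(-44) - 33971*1/9955*(1/39387) = -38680*(-1/44) - 33971/9955*1/39387 = 9670/11 - 33971/392097585 = 344689388479/392097585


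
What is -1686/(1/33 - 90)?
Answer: 55638/2969 ≈ 18.740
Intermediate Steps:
-1686/(1/33 - 90) = -1686/(-2969/33) = -1686*(-33/2969) = 55638/2969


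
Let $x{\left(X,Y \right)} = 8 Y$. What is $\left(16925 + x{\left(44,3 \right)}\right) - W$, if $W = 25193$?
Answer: $-8244$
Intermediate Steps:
$\left(16925 + x{\left(44,3 \right)}\right) - W = \left(16925 + 8 \cdot 3\right) - 25193 = \left(16925 + 24\right) - 25193 = 16949 - 25193 = -8244$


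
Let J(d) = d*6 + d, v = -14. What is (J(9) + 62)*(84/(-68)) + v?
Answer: -2863/17 ≈ -168.41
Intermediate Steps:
J(d) = 7*d (J(d) = 6*d + d = 7*d)
(J(9) + 62)*(84/(-68)) + v = (7*9 + 62)*(84/(-68)) - 14 = (63 + 62)*(84*(-1/68)) - 14 = 125*(-21/17) - 14 = -2625/17 - 14 = -2863/17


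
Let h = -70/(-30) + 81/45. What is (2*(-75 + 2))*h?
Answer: -9052/15 ≈ -603.47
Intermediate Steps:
h = 62/15 (h = -70*(-1/30) + 81*(1/45) = 7/3 + 9/5 = 62/15 ≈ 4.1333)
(2*(-75 + 2))*h = (2*(-75 + 2))*(62/15) = (2*(-73))*(62/15) = -146*62/15 = -9052/15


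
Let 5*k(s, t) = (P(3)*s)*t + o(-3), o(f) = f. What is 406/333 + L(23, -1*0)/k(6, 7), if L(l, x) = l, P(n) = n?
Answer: 29411/13653 ≈ 2.1542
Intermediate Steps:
k(s, t) = -⅗ + 3*s*t/5 (k(s, t) = ((3*s)*t - 3)/5 = (3*s*t - 3)/5 = (-3 + 3*s*t)/5 = -⅗ + 3*s*t/5)
406/333 + L(23, -1*0)/k(6, 7) = 406/333 + 23/(-⅗ + (⅗)*6*7) = 406*(1/333) + 23/(-⅗ + 126/5) = 406/333 + 23/(123/5) = 406/333 + 23*(5/123) = 406/333 + 115/123 = 29411/13653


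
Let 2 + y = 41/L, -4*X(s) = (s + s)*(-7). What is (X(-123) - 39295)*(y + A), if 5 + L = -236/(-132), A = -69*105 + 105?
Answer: 60256035655/212 ≈ 2.8423e+8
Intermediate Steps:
A = -7140 (A = -7245 + 105 = -7140)
L = -106/33 (L = -5 - 236/(-132) = -5 - 236*(-1/132) = -5 + 59/33 = -106/33 ≈ -3.2121)
X(s) = 7*s/2 (X(s) = -(s + s)*(-7)/4 = -2*s*(-7)/4 = -(-7)*s/2 = 7*s/2)
y = -1565/106 (y = -2 + 41/(-106/33) = -2 - 33/106*41 = -2 - 1353/106 = -1565/106 ≈ -14.764)
(X(-123) - 39295)*(y + A) = ((7/2)*(-123) - 39295)*(-1565/106 - 7140) = (-861/2 - 39295)*(-758405/106) = -79451/2*(-758405/106) = 60256035655/212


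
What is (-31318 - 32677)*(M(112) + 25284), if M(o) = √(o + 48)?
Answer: -1618049580 - 255980*√10 ≈ -1.6189e+9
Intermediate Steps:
M(o) = √(48 + o)
(-31318 - 32677)*(M(112) + 25284) = (-31318 - 32677)*(√(48 + 112) + 25284) = -63995*(√160 + 25284) = -63995*(4*√10 + 25284) = -63995*(25284 + 4*√10) = -1618049580 - 255980*√10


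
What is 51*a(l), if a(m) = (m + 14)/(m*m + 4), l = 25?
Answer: 117/37 ≈ 3.1622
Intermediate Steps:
a(m) = (14 + m)/(4 + m**2) (a(m) = (14 + m)/(m**2 + 4) = (14 + m)/(4 + m**2))
51*a(l) = 51*((14 + 25)/(4 + 25**2)) = 51*(39/(4 + 625)) = 51*(39/629) = 117/37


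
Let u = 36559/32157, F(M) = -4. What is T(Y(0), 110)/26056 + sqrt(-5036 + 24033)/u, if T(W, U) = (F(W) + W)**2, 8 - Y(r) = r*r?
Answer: 2/3257 + 353727*sqrt(157)/36559 ≈ 121.23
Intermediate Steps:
u = 36559/32157 (u = 36559*(1/32157) = 36559/32157 ≈ 1.1369)
Y(r) = 8 - r**2 (Y(r) = 8 - r*r = 8 - r**2)
T(W, U) = (-4 + W)**2
T(Y(0), 110)/26056 + sqrt(-5036 + 24033)/u = (-4 + (8 - 1*0**2))**2/26056 + sqrt(-5036 + 24033)/(36559/32157) = (-4 + (8 - 1*0))**2*(1/26056) + sqrt(18997)*(32157/36559) = (-4 + (8 + 0))**2*(1/26056) + (11*sqrt(157))*(32157/36559) = (-4 + 8)**2*(1/26056) + 353727*sqrt(157)/36559 = 4**2*(1/26056) + 353727*sqrt(157)/36559 = 16*(1/26056) + 353727*sqrt(157)/36559 = 2/3257 + 353727*sqrt(157)/36559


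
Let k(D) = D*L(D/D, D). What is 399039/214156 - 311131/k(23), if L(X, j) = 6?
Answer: -33287751527/14776764 ≈ -2252.7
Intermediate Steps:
k(D) = 6*D (k(D) = D*6 = 6*D)
399039/214156 - 311131/k(23) = 399039/214156 - 311131/(6*23) = 399039*(1/214156) - 311131/138 = 399039/214156 - 311131*1/138 = 399039/214156 - 311131/138 = -33287751527/14776764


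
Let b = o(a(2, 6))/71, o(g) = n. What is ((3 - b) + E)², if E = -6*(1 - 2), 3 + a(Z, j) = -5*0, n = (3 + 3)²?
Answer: 363609/5041 ≈ 72.130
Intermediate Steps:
n = 36 (n = 6² = 36)
a(Z, j) = -3 (a(Z, j) = -3 - 5*0 = -3 + 0 = -3)
o(g) = 36
E = 6 (E = -6*(-1) = 6)
b = 36/71 ≈ 0.50704
((3 - b) + E)² = ((3 - 1*36/71) + 6)² = ((3 - 36/71) + 6)² = (177/71 + 6)² = (603/71)² = 363609/5041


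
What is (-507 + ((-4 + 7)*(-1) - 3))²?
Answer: 263169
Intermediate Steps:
(-507 + ((-4 + 7)*(-1) - 3))² = (-507 + (3*(-1) - 3))² = (-507 + (-3 - 3))² = (-507 - 6)² = (-513)² = 263169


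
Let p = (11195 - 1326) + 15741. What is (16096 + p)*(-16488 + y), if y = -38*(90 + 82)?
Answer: -960238944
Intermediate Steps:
y = -6536 (y = -38*172 = -6536)
p = 25610 (p = 9869 + 15741 = 25610)
(16096 + p)*(-16488 + y) = (16096 + 25610)*(-16488 - 6536) = 41706*(-23024) = -960238944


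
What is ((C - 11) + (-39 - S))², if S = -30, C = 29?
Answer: 81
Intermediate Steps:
((C - 11) + (-39 - S))² = ((29 - 11) + (-39 - 1*(-30)))² = (18 + (-39 + 30))² = (18 - 9)² = 9² = 81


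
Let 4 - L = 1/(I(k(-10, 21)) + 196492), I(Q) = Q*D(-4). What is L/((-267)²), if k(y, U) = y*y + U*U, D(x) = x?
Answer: 777311/13853448792 ≈ 5.6110e-5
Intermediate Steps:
k(y, U) = U² + y² (k(y, U) = y² + U² = U² + y²)
I(Q) = -4*Q (I(Q) = Q*(-4) = -4*Q)
L = 777311/194328 (L = 4 - 1/(-4*(21² + (-10)²) + 196492) = 4 - 1/(-4*(441 + 100) + 196492) = 4 - 1/(-4*541 + 196492) = 4 - 1/(-2164 + 196492) = 4 - 1/194328 = 777311/194328 ≈ 4.0000)
L/((-267)²) = 777311/(194328*((-267)²)) = (777311/194328)/71289 = (777311/194328)*(1/71289) = 777311/13853448792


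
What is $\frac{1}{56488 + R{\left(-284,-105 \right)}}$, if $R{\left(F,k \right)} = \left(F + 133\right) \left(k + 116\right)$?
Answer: $\frac{1}{54827} \approx 1.8239 \cdot 10^{-5}$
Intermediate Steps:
$R{\left(F,k \right)} = \left(116 + k\right) \left(133 + F\right)$ ($R{\left(F,k \right)} = \left(133 + F\right) \left(116 + k\right) = \left(116 + k\right) \left(133 + F\right)$)
$\frac{1}{56488 + R{\left(-284,-105 \right)}} = \frac{1}{56488 + \left(15428 + 116 \left(-284\right) + 133 \left(-105\right) - -29820\right)} = \frac{1}{56488 + \left(15428 - 32944 - 13965 + 29820\right)} = \frac{1}{56488 - 1661} = \frac{1}{54827}$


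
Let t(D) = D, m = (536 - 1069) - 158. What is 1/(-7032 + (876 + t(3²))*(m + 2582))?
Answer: 1/1666503 ≈ 6.0006e-7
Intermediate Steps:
m = -691 (m = -533 - 158 = -691)
1/(-7032 + (876 + t(3²))*(m + 2582)) = 1/(-7032 + (876 + 3²)*(-691 + 2582)) = 1/(-7032 + (876 + 9)*1891) = 1/(-7032 + 885*1891) = 1/(-7032 + 1673535) = 1/1666503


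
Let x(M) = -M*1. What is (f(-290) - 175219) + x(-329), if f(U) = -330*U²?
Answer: -27927890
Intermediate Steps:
x(M) = -M
(f(-290) - 175219) + x(-329) = (-330*(-290)² - 175219) - 1*(-329) = (-330*84100 - 175219) + 329 = (-27753000 - 175219) + 329 = -27928219 + 329 = -27927890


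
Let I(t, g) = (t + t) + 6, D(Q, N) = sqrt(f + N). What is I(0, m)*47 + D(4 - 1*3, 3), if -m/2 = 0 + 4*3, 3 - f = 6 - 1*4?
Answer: 284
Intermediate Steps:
f = 1 (f = 3 - (6 - 1*4) = 3 - (6 - 4) = 3 - 1*2 = 3 - 2 = 1)
m = -24 (m = -2*(0 + 4*3) = -2*(0 + 12) = -2*12 = -24)
D(Q, N) = sqrt(1 + N)
I(t, g) = 6 + 2*t (I(t, g) = 2*t + 6 = 6 + 2*t)
I(0, m)*47 + D(4 - 1*3, 3) = (6 + 2*0)*47 + sqrt(1 + 3) = (6 + 0)*47 + sqrt(4) = 6*47 + 2 = 282 + 2 = 284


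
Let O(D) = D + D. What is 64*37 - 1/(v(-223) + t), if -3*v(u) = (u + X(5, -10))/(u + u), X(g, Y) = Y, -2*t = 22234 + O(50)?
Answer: 35381897210/14941679 ≈ 2368.0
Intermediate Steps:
O(D) = 2*D
t = -11167 (t = -(22234 + 2*50)/2 = -(22234 + 100)/2 = -½*22334 = -11167)
v(u) = -(-10 + u)/(6*u) (v(u) = -(u - 10)/(3*(u + u)) = -(-10 + u)/(3*(2*u)) = -(-10 + u)*1/(2*u)/3 = -(-10 + u)/(6*u))
64*37 - 1/(v(-223) + t) = 64*37 - 1/((⅙)*(10 - 1*(-223))/(-223) - 11167) = 2368 - 1/((⅙)*(-1/223)*(10 + 223) - 11167) = 2368 - 1/((⅙)*(-1/223)*233 - 11167) = 2368 - 1/(-233/1338 - 11167) = 2368 - 1/(-14941679/1338) = 2368 - 1*(-1338/14941679) = 2368 + 1338/14941679 = 35381897210/14941679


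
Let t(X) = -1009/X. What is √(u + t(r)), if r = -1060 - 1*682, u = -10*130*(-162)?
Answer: √639080936078/1742 ≈ 458.91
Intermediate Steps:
u = 210600 (u = -1300*(-162) = 210600)
r = -1742 (r = -1060 - 682 = -1742)
√(u + t(r)) = √(210600 - 1009/(-1742)) = √(210600 - 1009*(-1/1742)) = √(210600 + 1009/1742) = √(366866209/1742) = √639080936078/1742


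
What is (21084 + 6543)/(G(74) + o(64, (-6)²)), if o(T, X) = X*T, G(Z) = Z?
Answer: 27627/2378 ≈ 11.618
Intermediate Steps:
o(T, X) = T*X
(21084 + 6543)/(G(74) + o(64, (-6)²)) = (21084 + 6543)/(74 + 64*(-6)²) = 27627/(74 + 64*36) = 27627/(74 + 2304) = 27627/2378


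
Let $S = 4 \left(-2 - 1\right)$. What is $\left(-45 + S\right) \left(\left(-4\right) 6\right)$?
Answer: $1368$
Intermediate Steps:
$S = -12$ ($S = 4 \left(-3\right) = -12$)
$\left(-45 + S\right) \left(\left(-4\right) 6\right) = \left(-45 - 12\right) \left(\left(-4\right) 6\right) = \left(-57\right) \left(-24\right) = 1368$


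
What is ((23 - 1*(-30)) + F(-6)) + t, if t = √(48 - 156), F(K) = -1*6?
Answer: 47 + 6*I*√3 ≈ 47.0 + 10.392*I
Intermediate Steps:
F(K) = -6
t = 6*I*√3 (t = √(-108) = 6*I*√3 ≈ 10.392*I)
((23 - 1*(-30)) + F(-6)) + t = ((23 - 1*(-30)) - 6) + 6*I*√3 = ((23 + 30) - 6) + 6*I*√3 = (53 - 6) + 6*I*√3 = 47 + 6*I*√3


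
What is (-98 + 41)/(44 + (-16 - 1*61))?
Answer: 19/11 ≈ 1.7273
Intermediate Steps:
(-98 + 41)/(44 + (-16 - 1*61)) = -57/(44 + (-16 - 61)) = -57/(44 - 77) = -57/(-33) = -57*(-1/33) = 19/11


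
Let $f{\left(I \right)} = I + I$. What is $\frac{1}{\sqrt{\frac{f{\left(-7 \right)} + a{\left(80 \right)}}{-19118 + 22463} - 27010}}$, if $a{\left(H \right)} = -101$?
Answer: $- \frac{i \sqrt{12088637997}}{18069713} \approx - 0.0060847 i$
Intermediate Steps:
$f{\left(I \right)} = 2 I$
$\frac{1}{\sqrt{\frac{f{\left(-7 \right)} + a{\left(80 \right)}}{-19118 + 22463} - 27010}} = \frac{1}{\sqrt{\frac{2 \left(-7\right) - 101}{-19118 + 22463} - 27010}} = \frac{1}{\sqrt{\frac{-14 - 101}{3345} - 27010}} = \frac{1}{\sqrt{\left(-115\right) \frac{1}{3345} - 27010}} = \frac{1}{\sqrt{- \frac{23}{669} - 27010}} = \frac{1}{\sqrt{- \frac{18069713}{669}}} = \frac{1}{\frac{1}{669} i \sqrt{12088637997}} = - \frac{i \sqrt{12088637997}}{18069713}$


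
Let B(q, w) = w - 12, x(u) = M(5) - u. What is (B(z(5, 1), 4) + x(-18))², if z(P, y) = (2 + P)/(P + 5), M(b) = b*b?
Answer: 1225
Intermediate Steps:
M(b) = b²
z(P, y) = (2 + P)/(5 + P)
x(u) = 25 - u (x(u) = 5² - u = 25 - u)
B(q, w) = -12 + w
(B(z(5, 1), 4) + x(-18))² = ((-12 + 4) + (25 - 1*(-18)))² = (-8 + (25 + 18))² = (-8 + 43)² = 35² = 1225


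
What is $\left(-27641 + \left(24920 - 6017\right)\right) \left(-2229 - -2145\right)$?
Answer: $733992$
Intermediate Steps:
$\left(-27641 + \left(24920 - 6017\right)\right) \left(-2229 - -2145\right) = \left(-27641 + \left(24920 - 6017\right)\right) \left(-2229 + 2145\right) = \left(-27641 + 18903\right) \left(-84\right) = \left(-8738\right) \left(-84\right) = 733992$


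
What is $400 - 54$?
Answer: $346$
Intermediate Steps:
$400 - 54 = 346$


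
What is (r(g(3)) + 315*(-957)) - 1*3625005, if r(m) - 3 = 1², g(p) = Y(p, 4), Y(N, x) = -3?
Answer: -3926456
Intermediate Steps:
g(p) = -3
r(m) = 4 (r(m) = 3 + 1² = 3 + 1 = 4)
(r(g(3)) + 315*(-957)) - 1*3625005 = (4 + 315*(-957)) - 1*3625005 = (4 - 301455) - 3625005 = -301451 - 3625005 = -3926456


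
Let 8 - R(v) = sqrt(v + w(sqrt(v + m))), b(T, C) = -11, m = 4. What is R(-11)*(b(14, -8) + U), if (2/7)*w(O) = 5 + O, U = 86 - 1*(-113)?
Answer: 1504 - 94*sqrt(26 + 14*I*sqrt(7)) ≈ 942.93 - 291.66*I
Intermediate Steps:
U = 199 (U = 86 + 113 = 199)
w(O) = 35/2 + 7*O/2 (w(O) = 7*(5 + O)/2 = 35/2 + 7*O/2)
R(v) = 8 - sqrt(35/2 + v + 7*sqrt(4 + v)/2) (R(v) = 8 - sqrt(v + (35/2 + 7*sqrt(v + 4)/2)) = 8 - sqrt(v + (35/2 + 7*sqrt(4 + v)/2)) = 8 - sqrt(35/2 + v + 7*sqrt(4 + v)/2))
R(-11)*(b(14, -8) + U) = (8 - sqrt(70 + 4*(-11) + 14*sqrt(4 - 11))/2)*(-11 + 199) = (8 - sqrt(70 - 44 + 14*sqrt(-7))/2)*188 = (8 - sqrt(70 - 44 + 14*(I*sqrt(7)))/2)*188 = (8 - sqrt(70 - 44 + 14*I*sqrt(7))/2)*188 = (8 - sqrt(26 + 14*I*sqrt(7))/2)*188 = 1504 - 94*sqrt(26 + 14*I*sqrt(7))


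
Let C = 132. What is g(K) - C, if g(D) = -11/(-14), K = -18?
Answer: -1837/14 ≈ -131.21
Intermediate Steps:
g(D) = 11/14 (g(D) = -11*(-1/14) = 11/14)
g(K) - C = 11/14 - 1*132 = 11/14 - 132 = -1837/14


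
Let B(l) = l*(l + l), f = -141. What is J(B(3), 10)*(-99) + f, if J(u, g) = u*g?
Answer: -17961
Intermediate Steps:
B(l) = 2*l² (B(l) = l*(2*l) = 2*l²)
J(u, g) = g*u
J(B(3), 10)*(-99) + f = (10*(2*3²))*(-99) - 141 = (10*(2*9))*(-99) - 141 = (10*18)*(-99) - 141 = 180*(-99) - 141 = -17820 - 141 = -17961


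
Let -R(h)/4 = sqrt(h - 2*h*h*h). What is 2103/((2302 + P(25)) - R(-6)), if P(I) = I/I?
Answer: 4843209/5296993 - 8412*sqrt(426)/5296993 ≈ 0.88155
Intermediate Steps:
P(I) = 1
R(h) = -4*sqrt(h - 2*h**3) (R(h) = -4*sqrt(h - 2*h*h*h) = -4*sqrt(h - 2*h**2*h) = -4*sqrt(h - 2*h**3))
2103/((2302 + P(25)) - R(-6)) = 2103/((2302 + 1) - (-4)*sqrt(-6 - 2*(-6)**3)) = 2103/(2303 - (-4)*sqrt(-6 - 2*(-216))) = 2103/(2303 - (-4)*sqrt(-6 + 432)) = 2103/(2303 - (-4)*sqrt(426)) = 2103/(2303 + 4*sqrt(426))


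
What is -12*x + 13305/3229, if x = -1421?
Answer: 55074213/3229 ≈ 17056.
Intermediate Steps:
-12*x + 13305/3229 = -12*(-1421) + 13305/3229 = 17052 + 13305*(1/3229) = 17052 + 13305/3229 = 55074213/3229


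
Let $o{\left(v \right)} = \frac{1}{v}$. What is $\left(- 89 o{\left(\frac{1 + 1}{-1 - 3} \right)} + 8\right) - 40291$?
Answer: $-40105$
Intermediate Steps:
$\left(- 89 o{\left(\frac{1 + 1}{-1 - 3} \right)} + 8\right) - 40291 = \left(- \frac{89}{\left(1 + 1\right) \frac{1}{-1 - 3}} + 8\right) - 40291 = \left(- \frac{89}{2 \frac{1}{-4}} + 8\right) - 40291 = \left(- \frac{89}{2 \left(- \frac{1}{4}\right)} + 8\right) - 40291 = \left(- \frac{89}{- \frac{1}{2}} + 8\right) - 40291 = \left(\left(-89\right) \left(-2\right) + 8\right) - 40291 = \left(178 + 8\right) - 40291 = 186 - 40291 = -40105$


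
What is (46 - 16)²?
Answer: 900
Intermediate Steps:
(46 - 16)² = 30² = 900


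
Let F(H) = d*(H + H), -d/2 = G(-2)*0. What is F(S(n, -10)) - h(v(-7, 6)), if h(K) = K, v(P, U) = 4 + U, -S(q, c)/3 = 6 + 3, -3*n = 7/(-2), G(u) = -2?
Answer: -10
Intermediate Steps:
n = 7/6 (n = -7/(3*(-2)) = -7*(-1)/(3*2) = -1/3*(-7/2) = 7/6 ≈ 1.1667)
d = 0 (d = -(-4)*0 = -2*0 = 0)
S(q, c) = -27 (S(q, c) = -3*(6 + 3) = -3*9 = -27)
F(H) = 0 (F(H) = 0*(H + H) = 0*(2*H) = 0)
F(S(n, -10)) - h(v(-7, 6)) = 0 - (4 + 6) = 0 - 1*10 = 0 - 10 = -10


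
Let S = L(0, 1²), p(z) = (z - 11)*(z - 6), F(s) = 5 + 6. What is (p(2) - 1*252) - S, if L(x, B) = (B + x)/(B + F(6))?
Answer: -2593/12 ≈ -216.08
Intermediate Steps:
F(s) = 11
L(x, B) = (B + x)/(11 + B) (L(x, B) = (B + x)/(B + 11) = (B + x)/(11 + B))
p(z) = (-11 + z)*(-6 + z)
S = 1/12 (S = (1² + 0)/(11 + 1²) = (1 + 0)/(11 + 1) = 1/12 ≈ 0.083333)
(p(2) - 1*252) - S = ((66 + 2² - 17*2) - 1*252) - 1*1/12 = ((66 + 4 - 34) - 252) - 1/12 = (36 - 252) - 1/12 = -216 - 1/12 = -2593/12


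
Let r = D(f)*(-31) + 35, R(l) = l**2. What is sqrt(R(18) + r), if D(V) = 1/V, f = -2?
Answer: sqrt(1498)/2 ≈ 19.352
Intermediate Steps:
r = 101/2 (r = -31/(-2) + 35 = -1/2*(-31) + 35 = 31/2 + 35 = 101/2 ≈ 50.500)
sqrt(R(18) + r) = sqrt(18**2 + 101/2) = sqrt(324 + 101/2) = sqrt(749/2) = sqrt(1498)/2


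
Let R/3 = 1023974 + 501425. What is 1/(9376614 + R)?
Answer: 1/13952811 ≈ 7.1670e-8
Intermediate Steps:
R = 4576197 (R = 3*(1023974 + 501425) = 3*1525399 = 4576197)
1/(9376614 + R) = 1/(9376614 + 4576197) = 1/13952811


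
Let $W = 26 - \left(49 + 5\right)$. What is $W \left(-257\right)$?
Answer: $7196$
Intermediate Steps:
$W = -28$ ($W = 26 - 54 = -28$)
$W \left(-257\right) = \left(-28\right) \left(-257\right) = 7196$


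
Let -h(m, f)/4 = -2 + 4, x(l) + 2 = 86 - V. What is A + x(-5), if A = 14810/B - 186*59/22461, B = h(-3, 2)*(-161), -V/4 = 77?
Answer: 1943163659/4821628 ≈ 403.01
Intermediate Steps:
V = -308 (V = -4*77 = -308)
x(l) = 392 (x(l) = -2 + (86 - 1*(-308)) = -2 + (86 + 308) = -2 + 394 = 392)
h(m, f) = -8 (h(m, f) = -4*(-2 + 4) = -4*2 = -8)
B = 1288 (B = -8*(-161) = 1288)
A = 53085483/4821628 (A = 14810/1288 - 186*59/22461 = 14810*(1/1288) - 10974*1/22461 = 7405/644 - 3658/7487 = 53085483/4821628 ≈ 11.010)
A + x(-5) = 53085483/4821628 + 392 = 1943163659/4821628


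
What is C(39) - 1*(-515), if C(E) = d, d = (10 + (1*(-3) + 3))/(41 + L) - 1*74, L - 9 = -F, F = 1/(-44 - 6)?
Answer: 1103441/2501 ≈ 441.20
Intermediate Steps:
F = -1/50 (F = 1/(-50) = -1/50 ≈ -0.020000)
L = 451/50 (L = 9 - 1*(-1/50) = 9 + 1/50 = 451/50 ≈ 9.0200)
d = -184574/2501 (d = (10 + (1*(-3) + 3))/(41 + 451/50) - 1*74 = (10 + (-3 + 3))/(2501/50) - 74 = (10 + 0)*(50/2501) - 74 = 10*(50/2501) - 74 = 500/2501 - 74 = -184574/2501 ≈ -73.800)
C(E) = -184574/2501
C(39) - 1*(-515) = -184574/2501 - 1*(-515) = -184574/2501 + 515 = 1103441/2501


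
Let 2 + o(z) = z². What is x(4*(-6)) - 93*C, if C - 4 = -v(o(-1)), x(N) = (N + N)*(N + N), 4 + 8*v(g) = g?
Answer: 14991/8 ≈ 1873.9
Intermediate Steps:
o(z) = -2 + z²
v(g) = -½ + g/8
x(N) = 4*N² (x(N) = (2*N)*(2*N) = 4*N²)
C = 37/8 (C = 4 - (-½ + (-2 + (-1)²)/8) = 4 - (-½ + (-2 + 1)/8) = 4 - (-½ + (⅛)*(-1)) = 4 - (-½ - ⅛) = 4 - 1*(-5/8) = 4 + 5/8 = 37/8 ≈ 4.6250)
x(4*(-6)) - 93*C = 4*(4*(-6))² - 93*37/8 = 4*(-24)² - 3441/8 = 4*576 - 3441/8 = 2304 - 3441/8 = 14991/8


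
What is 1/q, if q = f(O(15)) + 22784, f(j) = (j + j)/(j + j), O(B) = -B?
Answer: 1/22785 ≈ 4.3889e-5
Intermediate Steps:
f(j) = 1 (f(j) = (2*j)/((2*j)) = (2*j)*(1/(2*j)) = 1)
q = 22785 (q = 1 + 22784 = 22785)
1/q = 1/22785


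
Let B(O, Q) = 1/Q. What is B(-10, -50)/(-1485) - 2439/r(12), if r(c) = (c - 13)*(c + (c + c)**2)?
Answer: 30182723/7276500 ≈ 4.1480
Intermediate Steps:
r(c) = (-13 + c)*(c + 4*c**2) (r(c) = (-13 + c)*(c + (2*c)**2) = (-13 + c)*(c + 4*c**2))
B(-10, -50)/(-1485) - 2439/r(12) = 1/(-50*(-1485)) - 2439*1/(12*(-13 - 51*12 + 4*12**2)) = -1/50*(-1/1485) - 2439*1/(12*(-13 - 612 + 4*144)) = 1/74250 - 2439*1/(12*(-13 - 612 + 576)) = 1/74250 - 2439/(12*(-49)) = 1/74250 - 2439/(-588) = 1/74250 - 2439*(-1/588) = 1/74250 + 813/196 = 30182723/7276500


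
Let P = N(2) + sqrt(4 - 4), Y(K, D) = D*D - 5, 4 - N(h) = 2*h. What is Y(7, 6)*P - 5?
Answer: -5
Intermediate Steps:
N(h) = 4 - 2*h
Y(K, D) = -5 + D**2 (Y(K, D) = D**2 - 5 = -5 + D**2)
P = 0 (P = (4 - 2*2) + sqrt(4 - 4) = (4 - 4) + sqrt(0) = 0 + 0 = 0)
Y(7, 6)*P - 5 = (-5 + 6**2)*0 - 5 = (-5 + 36)*0 - 5 = 31*0 - 5 = 0 - 5 = -5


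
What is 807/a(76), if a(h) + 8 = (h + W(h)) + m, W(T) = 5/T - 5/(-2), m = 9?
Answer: 61332/6047 ≈ 10.143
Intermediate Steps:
W(T) = 5/2 + 5/T (W(T) = 5/T - 5*(-1/2) = 5/T + 5/2 = 5/2 + 5/T)
a(h) = 7/2 + h + 5/h (a(h) = -8 + ((h + (5/2 + 5/h)) + 9) = -8 + ((5/2 + h + 5/h) + 9) = -8 + (23/2 + h + 5/h) = 7/2 + h + 5/h)
807/a(76) = 807/(7/2 + 76 + 5/76) = 807/(6047/76) = 807*(76/6047) = 61332/6047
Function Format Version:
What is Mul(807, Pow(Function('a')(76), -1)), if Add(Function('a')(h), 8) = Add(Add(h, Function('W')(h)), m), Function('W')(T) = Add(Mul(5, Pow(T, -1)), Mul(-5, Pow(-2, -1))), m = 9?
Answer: Rational(61332, 6047) ≈ 10.143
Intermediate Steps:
Function('W')(T) = Add(Rational(5, 2), Mul(5, Pow(T, -1))) (Function('W')(T) = Add(Mul(5, Pow(T, -1)), Mul(-5, Rational(-1, 2))) = Add(Mul(5, Pow(T, -1)), Rational(5, 2)) = Add(Rational(5, 2), Mul(5, Pow(T, -1))))
Function('a')(h) = Add(Rational(7, 2), h, Mul(5, Pow(h, -1))) (Function('a')(h) = Add(-8, Add(Add(h, Add(Rational(5, 2), Mul(5, Pow(h, -1)))), 9)) = Add(-8, Add(Add(Rational(5, 2), h, Mul(5, Pow(h, -1))), 9)) = Add(-8, Add(Rational(23, 2), h, Mul(5, Pow(h, -1)))) = Add(Rational(7, 2), h, Mul(5, Pow(h, -1))))
Mul(807, Pow(Function('a')(76), -1)) = Mul(807, Pow(Add(Rational(7, 2), 76, Mul(5, Pow(76, -1))), -1)) = Mul(807, Pow(Add(Rational(7, 2), 76, Mul(5, Rational(1, 76))), -1)) = Mul(807, Pow(Add(Rational(7, 2), 76, Rational(5, 76)), -1)) = Mul(807, Pow(Rational(6047, 76), -1)) = Mul(807, Rational(76, 6047)) = Rational(61332, 6047)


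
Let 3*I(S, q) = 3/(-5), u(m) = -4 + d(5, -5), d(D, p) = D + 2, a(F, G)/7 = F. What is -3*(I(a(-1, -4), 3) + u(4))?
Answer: -42/5 ≈ -8.4000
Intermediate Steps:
a(F, G) = 7*F
d(D, p) = 2 + D
u(m) = 3 (u(m) = -4 + (2 + 5) = -4 + 7 = 3)
I(S, q) = -1/5 (I(S, q) = (3/(-5))/3 = (3*(-1/5))/3 = (1/3)*(-3/5) = -1/5)
-3*(I(a(-1, -4), 3) + u(4)) = -3*(-1/5 + 3) = -3*14/5 = -42/5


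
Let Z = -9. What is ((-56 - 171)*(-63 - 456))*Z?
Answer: -1060317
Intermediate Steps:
((-56 - 171)*(-63 - 456))*Z = ((-56 - 171)*(-63 - 456))*(-9) = -227*(-519)*(-9) = 117813*(-9) = -1060317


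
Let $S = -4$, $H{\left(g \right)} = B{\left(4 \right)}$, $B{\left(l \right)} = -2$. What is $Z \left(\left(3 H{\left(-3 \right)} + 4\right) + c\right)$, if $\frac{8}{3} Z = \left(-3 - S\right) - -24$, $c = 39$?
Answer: $\frac{2775}{8} \approx 346.88$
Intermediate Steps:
$H{\left(g \right)} = -2$
$Z = \frac{75}{8}$ ($Z = \frac{3 \left(\left(-3 - -4\right) - -24\right)}{8} = \frac{3 \left(\left(-3 + 4\right) + 24\right)}{8} = \frac{3 \left(1 + 24\right)}{8} = \frac{3}{8} \cdot 25 = \frac{75}{8} \approx 9.375$)
$Z \left(\left(3 H{\left(-3 \right)} + 4\right) + c\right) = \frac{75 \left(\left(3 \left(-2\right) + 4\right) + 39\right)}{8} = \frac{75 \left(\left(-6 + 4\right) + 39\right)}{8} = \frac{75 \left(-2 + 39\right)}{8} = \frac{75}{8} \cdot 37 = \frac{2775}{8}$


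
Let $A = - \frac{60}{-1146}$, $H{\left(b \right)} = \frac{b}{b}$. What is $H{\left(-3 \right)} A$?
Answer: $\frac{10}{191} \approx 0.052356$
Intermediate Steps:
$H{\left(b \right)} = 1$
$A = \frac{10}{191}$ ($A = \left(-60\right) \left(- \frac{1}{1146}\right) = \frac{10}{191} \approx 0.052356$)
$H{\left(-3 \right)} A = 1 \cdot \frac{10}{191} = \frac{10}{191}$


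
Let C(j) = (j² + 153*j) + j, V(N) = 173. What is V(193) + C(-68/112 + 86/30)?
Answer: 92799121/176400 ≈ 526.07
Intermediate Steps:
C(j) = j² + 154*j
V(193) + C(-68/112 + 86/30) = 173 + (-68/112 + 86/30)*(154 + (-68/112 + 86/30)) = 173 + (-68*1/112 + 86*(1/30))*(154 + (-68*1/112 + 86*(1/30))) = 173 + (-17/28 + 43/15)*(154 + (-17/28 + 43/15)) = 173 + 949*(154 + 949/420)/420 = 173 + (949/420)*(65629/420) = 173 + 62281921/176400 = 92799121/176400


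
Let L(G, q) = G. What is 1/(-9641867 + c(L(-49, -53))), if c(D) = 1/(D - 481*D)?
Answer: -23520/226776711839 ≈ -1.0371e-7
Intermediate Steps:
c(D) = -1/(480*D) (c(D) = 1/(-480*D) = -1/(480*D))
1/(-9641867 + c(L(-49, -53))) = 1/(-9641867 - 1/480/(-49)) = 1/(-9641867 - 1/480*(-1/49)) = 1/(-9641867 + 1/23520) = 1/(-226776711839/23520) = -23520/226776711839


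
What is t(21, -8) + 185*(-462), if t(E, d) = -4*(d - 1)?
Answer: -85434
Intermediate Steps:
t(E, d) = 4 - 4*d (t(E, d) = -4*(-1 + d) = 4 - 4*d)
t(21, -8) + 185*(-462) = (4 - 4*(-8)) + 185*(-462) = (4 + 32) - 85470 = 36 - 85470 = -85434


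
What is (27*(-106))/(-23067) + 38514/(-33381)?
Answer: -29365408/28518501 ≈ -1.0297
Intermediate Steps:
(27*(-106))/(-23067) + 38514/(-33381) = -2862*(-1/23067) + 38514*(-1/33381) = 318/2563 - 12838/11127 = -29365408/28518501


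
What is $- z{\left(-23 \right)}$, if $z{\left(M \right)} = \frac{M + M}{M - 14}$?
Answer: $- \frac{46}{37} \approx -1.2432$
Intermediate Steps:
$z{\left(M \right)} = \frac{2 M}{-14 + M}$
$- z{\left(-23 \right)} = - \frac{2 \left(-23\right)}{-14 - 23} = - \frac{2 \left(-23\right)}{-37} = - \frac{2 \left(-23\right) \left(-1\right)}{37} = \left(-1\right) \frac{46}{37} = - \frac{46}{37}$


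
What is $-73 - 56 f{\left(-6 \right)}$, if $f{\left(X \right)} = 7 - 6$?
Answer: $-129$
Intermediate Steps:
$f{\left(X \right)} = 1$
$-73 - 56 f{\left(-6 \right)} = -73 - 56 = -129$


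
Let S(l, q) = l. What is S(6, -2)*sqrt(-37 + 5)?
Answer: 24*I*sqrt(2) ≈ 33.941*I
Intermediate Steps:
S(6, -2)*sqrt(-37 + 5) = 6*sqrt(-37 + 5) = 6*sqrt(-32) = 6*(4*I*sqrt(2)) = 24*I*sqrt(2)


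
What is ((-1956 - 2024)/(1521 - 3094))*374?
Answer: 135320/143 ≈ 946.29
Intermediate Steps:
((-1956 - 2024)/(1521 - 3094))*374 = -3980/(-1573)*374 = -3980*(-1/1573)*374 = (3980/1573)*374 = 135320/143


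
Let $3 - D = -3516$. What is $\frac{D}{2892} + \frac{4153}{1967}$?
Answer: $\frac{6310783}{1896188} \approx 3.3281$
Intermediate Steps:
$D = 3519$ ($D = 3 - -3516 = 3 + 3516 = 3519$)
$\frac{D}{2892} + \frac{4153}{1967} = \frac{3519}{2892} + \frac{4153}{1967} = 3519 \cdot \frac{1}{2892} + 4153 \cdot \frac{1}{1967} = \frac{1173}{964} + \frac{4153}{1967} = \frac{6310783}{1896188}$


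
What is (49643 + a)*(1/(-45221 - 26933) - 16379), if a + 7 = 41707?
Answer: -107950104352881/72154 ≈ -1.4961e+9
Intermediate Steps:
a = 41700 (a = -7 + 41707 = 41700)
(49643 + a)*(1/(-45221 - 26933) - 16379) = (49643 + 41700)*(1/(-45221 - 26933) - 16379) = 91343*(1/(-72154) - 16379) = 91343*(-1/72154 - 16379) = 91343*(-1181810367/72154) = -107950104352881/72154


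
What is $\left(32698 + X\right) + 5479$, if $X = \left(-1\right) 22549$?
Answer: $15628$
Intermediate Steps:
$X = -22549$
$\left(32698 + X\right) + 5479 = \left(32698 - 22549\right) + 5479 = 10149 + 5479 = 15628$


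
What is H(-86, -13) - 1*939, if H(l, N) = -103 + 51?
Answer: -991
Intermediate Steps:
H(l, N) = -52
H(-86, -13) - 1*939 = -52 - 1*939 = -52 - 939 = -991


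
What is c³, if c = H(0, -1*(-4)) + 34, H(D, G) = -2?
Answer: 32768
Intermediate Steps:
c = 32 (c = -2 + 34 = 32)
c³ = 32³ = 32768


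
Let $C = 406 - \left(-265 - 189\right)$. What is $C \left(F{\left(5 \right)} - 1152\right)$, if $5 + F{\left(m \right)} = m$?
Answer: $-990720$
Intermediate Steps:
$F{\left(m \right)} = -5 + m$
$C = 860$ ($C = 406 - -454 = 406 + 454 = 860$)
$C \left(F{\left(5 \right)} - 1152\right) = 860 \left(\left(-5 + 5\right) - 1152\right) = 860 \left(0 - 1152\right) = 860 \left(-1152\right) = -990720$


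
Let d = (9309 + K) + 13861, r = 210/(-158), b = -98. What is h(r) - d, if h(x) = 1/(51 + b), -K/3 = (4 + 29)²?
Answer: -935442/47 ≈ -19903.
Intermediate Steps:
K = -3267 (K = -3*(4 + 29)² = -3*33² = -3*1089 = -3267)
r = -105/79 (r = 210*(-1/158) = -105/79 ≈ -1.3291)
d = 19903 (d = (9309 - 3267) + 13861 = 6042 + 13861 = 19903)
h(x) = -1/47 (h(x) = 1/(51 - 98) = 1/(-47) = -1/47)
h(r) - d = -1/47 - 1*19903 = -1/47 - 19903 = -935442/47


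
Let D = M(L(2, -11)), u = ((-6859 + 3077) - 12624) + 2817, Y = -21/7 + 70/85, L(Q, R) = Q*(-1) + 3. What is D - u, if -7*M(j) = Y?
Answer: 1617128/119 ≈ 13589.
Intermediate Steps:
L(Q, R) = 3 - Q (L(Q, R) = -Q + 3 = 3 - Q)
Y = -37/17 (Y = -21*1/7 + 70*(1/85) = -3 + 14/17 = -37/17 ≈ -2.1765)
u = -13589 (u = (-3782 - 12624) + 2817 = -16406 + 2817 = -13589)
M(j) = 37/119 (M(j) = -1/7*(-37/17) = 37/119)
D = 37/119 ≈ 0.31092
D - u = 37/119 - 1*(-13589) = 37/119 + 13589 = 1617128/119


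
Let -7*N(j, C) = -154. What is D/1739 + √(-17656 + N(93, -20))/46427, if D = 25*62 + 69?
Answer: 1619/1739 + I*√17634/46427 ≈ 0.93099 + 0.0028603*I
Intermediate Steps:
N(j, C) = 22 (N(j, C) = -⅐*(-154) = 22)
D = 1619 (D = 1550 + 69 = 1619)
D/1739 + √(-17656 + N(93, -20))/46427 = 1619/1739 + √(-17656 + 22)/46427 = 1619*(1/1739) + √(-17634)*(1/46427) = 1619/1739 + (I*√17634)*(1/46427) = 1619/1739 + I*√17634/46427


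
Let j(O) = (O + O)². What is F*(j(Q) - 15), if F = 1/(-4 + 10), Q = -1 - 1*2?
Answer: 7/2 ≈ 3.5000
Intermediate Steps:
Q = -3 (Q = -1 - 2 = -3)
F = ⅙ (F = 1/6 = ⅙ ≈ 0.16667)
j(O) = 4*O² (j(O) = (2*O)² = 4*O²)
F*(j(Q) - 15) = (4*(-3)² - 15)/6 = (4*9 - 15)/6 = (36 - 15)/6 = (⅙)*21 = 7/2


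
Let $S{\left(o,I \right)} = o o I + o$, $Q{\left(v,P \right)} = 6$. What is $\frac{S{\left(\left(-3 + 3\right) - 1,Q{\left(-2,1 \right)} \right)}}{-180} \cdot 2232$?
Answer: $-62$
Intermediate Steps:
$S{\left(o,I \right)} = o + I o^{2}$ ($S{\left(o,I \right)} = o^{2} I + o = I o^{2} + o = o + I o^{2}$)
$\frac{S{\left(\left(-3 + 3\right) - 1,Q{\left(-2,1 \right)} \right)}}{-180} \cdot 2232 = \frac{\left(\left(-3 + 3\right) - 1\right) \left(1 + 6 \left(\left(-3 + 3\right) - 1\right)\right)}{-180} \cdot 2232 = \left(0 - 1\right) \left(1 + 6 \left(0 - 1\right)\right) \left(- \frac{1}{180}\right) 2232 = - (1 + 6 \left(-1\right)) \left(- \frac{1}{180}\right) 2232 = - (1 - 6) \left(- \frac{1}{180}\right) 2232 = \left(-1\right) \left(-5\right) \left(- \frac{1}{180}\right) 2232 = 5 \left(- \frac{1}{180}\right) 2232 = \left(- \frac{1}{36}\right) 2232 = -62$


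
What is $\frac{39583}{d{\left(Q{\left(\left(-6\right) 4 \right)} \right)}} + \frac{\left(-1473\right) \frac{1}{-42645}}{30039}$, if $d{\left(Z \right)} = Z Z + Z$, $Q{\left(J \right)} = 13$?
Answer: $\frac{16902114660817}{77714798070} \approx 217.49$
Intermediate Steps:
$d{\left(Z \right)} = Z + Z^{2}$ ($d{\left(Z \right)} = Z^{2} + Z = Z + Z^{2}$)
$\frac{39583}{d{\left(Q{\left(\left(-6\right) 4 \right)} \right)}} + \frac{\left(-1473\right) \frac{1}{-42645}}{30039} = \frac{39583}{13 \left(1 + 13\right)} + \frac{\left(-1473\right) \frac{1}{-42645}}{30039} = \frac{39583}{13 \cdot 14} + \left(-1473\right) \left(- \frac{1}{42645}\right) \frac{1}{30039} = \frac{39583}{182} + \frac{491}{14215} \cdot \frac{1}{30039} = 39583 \cdot \frac{1}{182} + \frac{491}{427004385} = \frac{39583}{182} + \frac{491}{427004385} = \frac{16902114660817}{77714798070}$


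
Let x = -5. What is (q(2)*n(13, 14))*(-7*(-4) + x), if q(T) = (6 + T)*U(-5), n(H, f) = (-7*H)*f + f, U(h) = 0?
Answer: 0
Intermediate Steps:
n(H, f) = f - 7*H*f (n(H, f) = -7*H*f + f = f - 7*H*f)
q(T) = 0 (q(T) = (6 + T)*0 = 0)
(q(2)*n(13, 14))*(-7*(-4) + x) = (0*(14*(1 - 7*13)))*(-7*(-4) - 5) = (0*(14*(1 - 91)))*(28 - 5) = (0*(14*(-90)))*23 = (0*(-1260))*23 = 0*23 = 0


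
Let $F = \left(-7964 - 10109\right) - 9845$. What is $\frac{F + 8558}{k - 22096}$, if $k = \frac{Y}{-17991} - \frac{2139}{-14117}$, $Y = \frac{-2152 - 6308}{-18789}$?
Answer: $\frac{10265124669460320}{11715735515873603} \approx 0.87618$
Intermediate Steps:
$Y = \frac{2820}{6263}$ ($Y = \left(-2152 - 6308\right) \left(- \frac{1}{18789}\right) = \left(-8460\right) \left(- \frac{1}{18789}\right) = \frac{2820}{6263} \approx 0.45026$)
$k = \frac{80325882349}{530223381687}$ ($k = \frac{2820}{6263 \left(-17991\right)} - \frac{2139}{-14117} = \frac{2820}{6263} \left(- \frac{1}{17991}\right) - - \frac{2139}{14117} = - \frac{940}{37559211} + \frac{2139}{14117} = \frac{80325882349}{530223381687} \approx 0.15149$)
$F = -27918$ ($F = -18073 - 9845 = -27918$)
$\frac{F + 8558}{k - 22096} = \frac{-27918 + 8558}{\frac{80325882349}{530223381687} - 22096} = - \frac{19360}{- \frac{11715735515873603}{530223381687}} = \left(-19360\right) \left(- \frac{530223381687}{11715735515873603}\right) = \frac{10265124669460320}{11715735515873603}$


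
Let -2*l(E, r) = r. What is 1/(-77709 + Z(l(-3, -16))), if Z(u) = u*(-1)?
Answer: -1/77717 ≈ -1.2867e-5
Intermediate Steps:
l(E, r) = -r/2
Z(u) = -u
1/(-77709 + Z(l(-3, -16))) = 1/(-77709 - (-1)*(-16)/2) = 1/(-77709 - 1*8) = 1/(-77709 - 8) = 1/(-77717) = -1/77717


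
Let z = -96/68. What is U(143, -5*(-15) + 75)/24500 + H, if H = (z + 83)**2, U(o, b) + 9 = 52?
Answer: 47132352927/7080500 ≈ 6656.6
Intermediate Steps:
U(o, b) = 43 (U(o, b) = -9 + 52 = 43)
z = -24/17 (z = -96*1/68 = -24/17 ≈ -1.4118)
H = 1923769/289 (H = (-24/17 + 83)**2 = (1387/17)**2 = 1923769/289 ≈ 6656.6)
U(143, -5*(-15) + 75)/24500 + H = 43/24500 + 1923769/289 = 47132352927/7080500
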